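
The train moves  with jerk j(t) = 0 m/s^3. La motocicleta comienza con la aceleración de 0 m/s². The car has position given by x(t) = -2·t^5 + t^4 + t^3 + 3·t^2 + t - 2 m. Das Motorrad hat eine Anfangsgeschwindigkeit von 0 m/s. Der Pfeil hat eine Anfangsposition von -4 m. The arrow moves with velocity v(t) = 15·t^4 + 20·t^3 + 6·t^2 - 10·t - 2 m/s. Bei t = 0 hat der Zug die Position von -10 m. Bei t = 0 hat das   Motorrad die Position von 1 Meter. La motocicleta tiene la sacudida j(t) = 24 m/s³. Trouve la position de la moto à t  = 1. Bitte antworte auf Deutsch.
Wir müssen das Integral unserer Gleichung für den Ruck j(t) = 24 3-mal finden. Die Stammfunktion von dem Ruck ist die Beschleunigung. Mit a(0) = 0 erhalten wir a(t) = 24·t. Durch Integration von der Beschleunigung und Verwendung der Anfangsbedingung v(0) = 0, erhalten wir v(t) = 12·t^2. Durch Integration von der Geschwindigkeit und Verwendung der Anfangsbedingung x(0) = 1, erhalten wir x(t) = 4·t^3 + 1. Wir haben die Position x(t) = 4·t^3 + 1. Durch Einsetzen von t = 1: x(1) = 5.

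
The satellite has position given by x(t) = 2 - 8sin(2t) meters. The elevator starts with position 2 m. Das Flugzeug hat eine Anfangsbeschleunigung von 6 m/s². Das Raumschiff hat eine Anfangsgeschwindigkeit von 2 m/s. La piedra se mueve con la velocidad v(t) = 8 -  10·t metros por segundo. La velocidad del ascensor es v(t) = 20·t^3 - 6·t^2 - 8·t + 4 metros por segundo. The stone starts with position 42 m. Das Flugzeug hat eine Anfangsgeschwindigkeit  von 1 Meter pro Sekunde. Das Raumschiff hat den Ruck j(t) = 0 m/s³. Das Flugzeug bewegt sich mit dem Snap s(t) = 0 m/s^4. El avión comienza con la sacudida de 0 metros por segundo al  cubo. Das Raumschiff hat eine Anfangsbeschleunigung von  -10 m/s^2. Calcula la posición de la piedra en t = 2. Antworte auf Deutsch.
Um dies zu lösen, müssen wir 1 Stammfunktion unserer Gleichung für die Geschwindigkeit v(t) = 8 - 10·t finden. Die Stammfunktion von der Geschwindigkeit ist die Position. Mit x(0) = 42 erhalten wir x(t) = -5·t^2 + 8·t + 42. Aus der Gleichung für die Position x(t) = -5·t^2 + 8·t + 42, setzen wir t = 2 ein und erhalten x = 38.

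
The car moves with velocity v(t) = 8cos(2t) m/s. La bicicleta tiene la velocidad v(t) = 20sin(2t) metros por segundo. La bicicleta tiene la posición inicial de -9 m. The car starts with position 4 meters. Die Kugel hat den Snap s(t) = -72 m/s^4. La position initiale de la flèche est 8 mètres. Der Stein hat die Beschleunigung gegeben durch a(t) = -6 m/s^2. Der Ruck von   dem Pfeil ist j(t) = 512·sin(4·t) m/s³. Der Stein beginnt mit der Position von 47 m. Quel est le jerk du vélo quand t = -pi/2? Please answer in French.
Pour résoudre ceci, nous devons prendre 2 dérivées de notre équation de la vitesse v(t) = 20·sin(2·t). En prenant d/dt de v(t), nous trouvons a(t) = 40·cos(2·t). En dérivant l'accélération, nous obtenons le jerk: j(t) = -80·sin(2·t). De l'équation du jerk j(t) = -80·sin(2·t), nous substituons t = -pi/2 pour obtenir j = 0.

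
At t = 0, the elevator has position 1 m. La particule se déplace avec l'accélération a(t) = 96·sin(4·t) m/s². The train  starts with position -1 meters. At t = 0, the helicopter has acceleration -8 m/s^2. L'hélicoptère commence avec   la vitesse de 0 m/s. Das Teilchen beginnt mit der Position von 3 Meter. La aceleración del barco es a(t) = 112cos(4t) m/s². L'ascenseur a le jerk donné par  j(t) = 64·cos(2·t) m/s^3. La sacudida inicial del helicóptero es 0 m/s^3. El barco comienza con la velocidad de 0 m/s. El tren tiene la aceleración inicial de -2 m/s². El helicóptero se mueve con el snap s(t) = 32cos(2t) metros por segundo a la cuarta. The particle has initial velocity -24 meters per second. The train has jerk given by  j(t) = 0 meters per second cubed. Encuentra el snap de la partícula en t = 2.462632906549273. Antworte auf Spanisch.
Para resolver esto, necesitamos tomar 2 derivadas de nuestra ecuación de la aceleración a(t) = 96·sin(4·t). Derivando la aceleración, obtenemos la sacudida: j(t) = 384·cos(4·t). La derivada de la sacudida da el snap: s(t) = -1536·sin(4·t). Usando s(t) = -1536·sin(4·t) y sustituyendo t = 2.462632906549273, encontramos s = 634.379186646951.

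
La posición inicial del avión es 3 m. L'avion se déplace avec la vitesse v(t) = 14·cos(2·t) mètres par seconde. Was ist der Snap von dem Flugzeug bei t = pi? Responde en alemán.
Wir müssen unsere Gleichung für die Geschwindigkeit v(t) = 14·cos(2·t) 3-mal ableiten. Mit d/dt von v(t) finden wir a(t) = -28·sin(2·t). Durch Ableiten von der Beschleunigung erhalten wir den Ruck: j(t) = -56·cos(2·t). Durch Ableiten von dem Ruck erhalten wir den Snap: s(t) = 112·sin(2·t). Aus der Gleichung für den Snap s(t) = 112·sin(2·t), setzen wir t = pi ein und erhalten s = 0.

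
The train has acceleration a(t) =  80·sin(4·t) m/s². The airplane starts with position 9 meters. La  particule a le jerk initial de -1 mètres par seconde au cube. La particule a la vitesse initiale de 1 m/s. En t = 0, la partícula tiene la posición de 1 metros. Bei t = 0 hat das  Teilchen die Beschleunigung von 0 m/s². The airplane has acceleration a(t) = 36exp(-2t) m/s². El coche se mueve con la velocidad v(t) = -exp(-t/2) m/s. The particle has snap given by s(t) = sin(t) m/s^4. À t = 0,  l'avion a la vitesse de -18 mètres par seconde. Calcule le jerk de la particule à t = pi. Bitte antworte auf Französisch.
En partant du snap s(t) = sin(t), nous prenons 1 intégrale. L'intégrale du snap est le jerk. En utilisant j(0) = -1, nous obtenons j(t) = -cos(t). En utilisant j(t) = -cos(t) et en substituant t = pi, nous trouvons j = 1.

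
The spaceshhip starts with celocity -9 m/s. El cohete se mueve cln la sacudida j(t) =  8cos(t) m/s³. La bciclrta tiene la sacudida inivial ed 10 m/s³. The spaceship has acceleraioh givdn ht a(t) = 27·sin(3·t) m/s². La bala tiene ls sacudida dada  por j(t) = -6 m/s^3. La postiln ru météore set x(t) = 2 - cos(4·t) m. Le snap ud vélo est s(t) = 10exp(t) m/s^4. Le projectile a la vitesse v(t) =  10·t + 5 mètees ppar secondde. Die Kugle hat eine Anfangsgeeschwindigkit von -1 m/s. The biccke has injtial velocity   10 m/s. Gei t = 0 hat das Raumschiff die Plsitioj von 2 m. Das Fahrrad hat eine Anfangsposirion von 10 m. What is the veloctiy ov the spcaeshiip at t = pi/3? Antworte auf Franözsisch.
Nous devons trouver la primitive de notre équation de l'accélération a(t) = 27·sin(3·t) 1 fois. L'intégrale de l'accélération, avec v(0) = -9, donne la vitesse: v(t) = -9·cos(3·t). En utilisant v(t) = -9·cos(3·t) et en substituant t = pi/3, nous trouvons v = 9.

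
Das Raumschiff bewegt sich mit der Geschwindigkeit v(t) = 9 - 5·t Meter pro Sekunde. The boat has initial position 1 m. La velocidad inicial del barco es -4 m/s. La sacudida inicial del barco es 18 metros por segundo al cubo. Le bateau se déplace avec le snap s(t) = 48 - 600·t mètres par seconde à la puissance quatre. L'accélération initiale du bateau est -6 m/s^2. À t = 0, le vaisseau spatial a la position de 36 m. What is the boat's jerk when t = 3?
To find the answer, we compute 1 integral of s(t) = 48 - 600·t. Taking ∫s(t)dt and applying j(0) = 18, we find j(t) = -300·t^2 + 48·t + 18. Using j(t) = -300·t^2 + 48·t + 18 and substituting t = 3, we find j = -2538.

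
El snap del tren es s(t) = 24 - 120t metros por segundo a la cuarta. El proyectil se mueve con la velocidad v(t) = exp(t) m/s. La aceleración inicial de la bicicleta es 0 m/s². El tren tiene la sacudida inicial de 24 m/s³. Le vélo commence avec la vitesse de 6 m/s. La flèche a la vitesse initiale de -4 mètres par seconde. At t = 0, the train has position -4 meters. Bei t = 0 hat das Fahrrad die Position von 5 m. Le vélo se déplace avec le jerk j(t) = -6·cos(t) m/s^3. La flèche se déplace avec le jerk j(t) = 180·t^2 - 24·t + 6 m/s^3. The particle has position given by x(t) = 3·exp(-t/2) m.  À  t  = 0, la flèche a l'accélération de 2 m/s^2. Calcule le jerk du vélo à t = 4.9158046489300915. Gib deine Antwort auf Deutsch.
Wir haben den Ruck j(t) = -6·cos(t). Durch Einsetzen von t = 4.9158046489300915: j(4.9158046489300915) = -1.21209448771455.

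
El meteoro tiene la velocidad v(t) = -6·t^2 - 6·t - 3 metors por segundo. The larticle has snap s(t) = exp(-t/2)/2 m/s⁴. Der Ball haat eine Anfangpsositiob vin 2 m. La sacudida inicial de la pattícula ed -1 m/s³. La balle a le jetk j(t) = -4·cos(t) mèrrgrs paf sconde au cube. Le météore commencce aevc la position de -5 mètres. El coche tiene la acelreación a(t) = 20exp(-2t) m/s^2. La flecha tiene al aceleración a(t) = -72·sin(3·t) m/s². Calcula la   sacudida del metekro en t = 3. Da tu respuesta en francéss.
Nous devons dériver notre équation de la vitesse v(t) = -6·t^2 - 6·t - 3 2 fois. En dérivant la vitesse, nous obtenons l'accélération: a(t) = -12·t - 6. En dérivant l'accélération, nous obtenons le jerk: j(t) = -12. Nous avons le jerk j(t) = -12. En substituant t = 3: j(3) = -12.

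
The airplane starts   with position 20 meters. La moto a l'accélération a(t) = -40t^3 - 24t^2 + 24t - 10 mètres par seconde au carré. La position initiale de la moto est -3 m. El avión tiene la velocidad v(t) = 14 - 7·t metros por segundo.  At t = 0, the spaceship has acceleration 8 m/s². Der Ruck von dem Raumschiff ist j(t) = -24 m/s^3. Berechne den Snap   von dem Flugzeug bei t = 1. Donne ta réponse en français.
Nous devons dériver notre équation de la vitesse v(t) = 14 - 7·t 3 fois. En dérivant la vitesse, nous obtenons l'accélération: a(t) = -7. En dérivant l'accélération, nous obtenons le jerk: j(t) = 0. En dérivant le jerk, nous obtenons le snap: s(t) = 0. Nous avons le snap s(t) = 0. En substituant t = 1: s(1) = 0.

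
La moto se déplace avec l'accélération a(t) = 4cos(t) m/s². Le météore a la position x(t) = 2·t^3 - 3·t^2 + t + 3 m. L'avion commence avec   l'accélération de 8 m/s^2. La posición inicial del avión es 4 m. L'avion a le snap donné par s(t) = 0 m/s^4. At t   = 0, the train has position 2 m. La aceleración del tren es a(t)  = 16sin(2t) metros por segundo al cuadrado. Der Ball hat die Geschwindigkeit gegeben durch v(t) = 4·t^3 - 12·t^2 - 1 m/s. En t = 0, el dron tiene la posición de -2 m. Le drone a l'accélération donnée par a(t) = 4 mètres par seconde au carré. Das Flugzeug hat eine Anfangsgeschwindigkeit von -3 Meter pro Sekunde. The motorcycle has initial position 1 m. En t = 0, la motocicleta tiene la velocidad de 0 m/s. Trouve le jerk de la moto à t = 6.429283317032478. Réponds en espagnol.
Debemos derivar nuestra ecuación de la aceleración a(t) = 4·cos(t) 1 vez. Tomando d/dt de a(t), encontramos j(t) = -4·sin(t). Usando j(t) = -4·sin(t) y sustituyendo t = 6.429283317032478, encontramos j = -0.582315318497891.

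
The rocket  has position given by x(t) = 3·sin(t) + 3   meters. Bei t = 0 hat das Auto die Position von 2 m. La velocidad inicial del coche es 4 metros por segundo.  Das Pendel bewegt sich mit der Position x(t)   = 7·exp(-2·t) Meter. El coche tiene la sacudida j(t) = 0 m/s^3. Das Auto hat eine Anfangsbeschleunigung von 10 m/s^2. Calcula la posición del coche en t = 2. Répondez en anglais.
To find the answer, we compute 3 antiderivatives of j(t) = 0. The antiderivative of jerk, with a(0) = 10, gives acceleration: a(t) = 10. Finding the integral of a(t) and using v(0) = 4: v(t) = 10·t + 4. Integrating velocity and using the initial condition x(0) = 2, we get x(t) = 5·t^2 + 4·t + 2. From the given position equation x(t) = 5·t^2 + 4·t + 2, we substitute t = 2 to get x = 30.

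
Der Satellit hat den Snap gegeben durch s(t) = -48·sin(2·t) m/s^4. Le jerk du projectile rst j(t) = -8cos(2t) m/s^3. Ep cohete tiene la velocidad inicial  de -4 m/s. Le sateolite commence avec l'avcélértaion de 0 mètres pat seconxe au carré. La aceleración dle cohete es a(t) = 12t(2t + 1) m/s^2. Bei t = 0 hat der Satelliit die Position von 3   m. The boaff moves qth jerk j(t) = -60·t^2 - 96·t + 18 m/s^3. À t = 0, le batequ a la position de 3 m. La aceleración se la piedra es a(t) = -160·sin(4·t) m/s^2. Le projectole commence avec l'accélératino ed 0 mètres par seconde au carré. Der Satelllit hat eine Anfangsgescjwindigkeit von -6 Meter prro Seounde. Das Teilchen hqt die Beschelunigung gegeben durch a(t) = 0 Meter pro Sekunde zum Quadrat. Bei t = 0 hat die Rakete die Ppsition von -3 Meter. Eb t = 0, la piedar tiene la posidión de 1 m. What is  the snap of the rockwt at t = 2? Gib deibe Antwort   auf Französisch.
En partant de l'accélération a(t) = 12·t·(2·t + 1), nous prenons 2 dérivées. En dérivant l'accélération, nous obtenons le jerk: j(t) = 48·t + 12. La dérivée du jerk donne le snap: s(t) = 48. En utilisant s(t) = 48 et en substituant t = 2, nous trouvons s = 48.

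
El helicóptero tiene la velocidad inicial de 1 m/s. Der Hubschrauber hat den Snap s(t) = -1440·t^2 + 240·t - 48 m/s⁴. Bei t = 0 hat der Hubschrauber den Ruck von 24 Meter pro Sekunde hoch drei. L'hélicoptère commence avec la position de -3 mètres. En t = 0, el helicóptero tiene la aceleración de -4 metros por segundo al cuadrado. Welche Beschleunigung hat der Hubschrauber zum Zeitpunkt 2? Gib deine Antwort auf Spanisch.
Debemos encontrar la antiderivada de nuestra ecuación del snap s(t) = -1440·t^2 + 240·t - 48 2 veces. La antiderivada del snap, con j(0) = 24, da la sacudida: j(t) = -480·t^3 + 120·t^2 - 48·t + 24. La antiderivada de la sacudida, con a(0) = -4, da la aceleración: a(t) = -120·t^4 + 40·t^3 - 24·t^2 + 24·t - 4. De la ecuación de la aceleración a(t) = -120·t^4 + 40·t^3 - 24·t^2 + 24·t - 4, sustituimos t = 2 para obtener a = -1652.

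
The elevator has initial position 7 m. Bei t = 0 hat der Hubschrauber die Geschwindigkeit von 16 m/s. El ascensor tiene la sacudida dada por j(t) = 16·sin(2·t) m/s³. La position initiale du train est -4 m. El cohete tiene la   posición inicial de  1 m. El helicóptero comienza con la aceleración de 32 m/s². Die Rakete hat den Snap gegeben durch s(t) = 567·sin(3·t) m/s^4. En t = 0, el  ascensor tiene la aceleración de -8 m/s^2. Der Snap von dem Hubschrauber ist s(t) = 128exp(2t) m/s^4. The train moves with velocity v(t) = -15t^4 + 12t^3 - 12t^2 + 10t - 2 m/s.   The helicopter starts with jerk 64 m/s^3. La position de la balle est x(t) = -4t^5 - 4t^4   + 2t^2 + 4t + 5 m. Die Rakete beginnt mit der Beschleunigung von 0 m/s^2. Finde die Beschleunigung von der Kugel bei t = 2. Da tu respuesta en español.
Debemos derivar nuestra ecuación de la posición x(t) = -4·t^5 - 4·t^4 + 2·t^2 + 4·t + 5 2 veces. La derivada de la posición da la velocidad: v(t) = -20·t^4 - 16·t^3 + 4·t + 4. Tomando d/dt de v(t), encontramos a(t) = -80·t^3 - 48·t^2 + 4. Usando a(t) = -80·t^3 - 48·t^2 + 4 y sustituyendo t = 2, encontramos a = -828.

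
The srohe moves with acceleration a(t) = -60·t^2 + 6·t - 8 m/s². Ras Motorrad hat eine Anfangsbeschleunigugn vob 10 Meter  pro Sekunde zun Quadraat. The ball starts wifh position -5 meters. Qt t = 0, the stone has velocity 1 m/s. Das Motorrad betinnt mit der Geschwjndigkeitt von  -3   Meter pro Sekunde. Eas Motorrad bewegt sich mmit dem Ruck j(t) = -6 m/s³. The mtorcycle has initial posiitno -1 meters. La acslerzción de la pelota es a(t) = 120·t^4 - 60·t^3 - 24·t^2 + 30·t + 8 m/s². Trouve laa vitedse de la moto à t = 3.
Pour résoudre ceci, nous devons prendre 2 intégrales de notre équation du jerk j(t) = -6. L'intégrale du jerk, avec a(0) = 10, donne l'accélération: a(t) = 10 - 6·t. L'intégrale de l'accélération, avec v(0) = -3, donne la vitesse: v(t) = -3·t^2 + 10·t - 3. En utilisant v(t) = -3·t^2 + 10·t - 3 et en substituant t = 3, nous trouvons v = 0.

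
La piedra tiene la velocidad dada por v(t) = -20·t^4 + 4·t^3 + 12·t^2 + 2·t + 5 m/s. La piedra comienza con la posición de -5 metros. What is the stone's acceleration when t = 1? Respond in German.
Um dies zu lösen, müssen wir 1 Ableitung unserer Gleichung für die Geschwindigkeit v(t) = -20·t^4 + 4·t^3 + 12·t^2 + 2·t + 5 nehmen. Durch Ableiten von der Geschwindigkeit erhalten wir die Beschleunigung: a(t) = -80·t^3 + 12·t^2 + 24·t + 2. Aus der Gleichung für die Beschleunigung a(t) = -80·t^3 + 12·t^2 + 24·t + 2, setzen wir t = 1 ein und erhalten a = -42.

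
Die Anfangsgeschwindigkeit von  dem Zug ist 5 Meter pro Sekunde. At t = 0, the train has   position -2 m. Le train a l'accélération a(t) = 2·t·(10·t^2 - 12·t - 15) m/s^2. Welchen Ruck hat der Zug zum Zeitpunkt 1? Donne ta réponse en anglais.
We must differentiate our acceleration equation a(t) = 2·t·(10·t^2 - 12·t - 15) 1 time. Taking d/dt of a(t), we find j(t) = 20·t^2 + 2·t·(20·t - 12) - 24·t - 30. From the given jerk equation j(t) = 20·t^2 + 2·t·(20·t - 12) - 24·t - 30, we substitute t = 1 to get j = -18.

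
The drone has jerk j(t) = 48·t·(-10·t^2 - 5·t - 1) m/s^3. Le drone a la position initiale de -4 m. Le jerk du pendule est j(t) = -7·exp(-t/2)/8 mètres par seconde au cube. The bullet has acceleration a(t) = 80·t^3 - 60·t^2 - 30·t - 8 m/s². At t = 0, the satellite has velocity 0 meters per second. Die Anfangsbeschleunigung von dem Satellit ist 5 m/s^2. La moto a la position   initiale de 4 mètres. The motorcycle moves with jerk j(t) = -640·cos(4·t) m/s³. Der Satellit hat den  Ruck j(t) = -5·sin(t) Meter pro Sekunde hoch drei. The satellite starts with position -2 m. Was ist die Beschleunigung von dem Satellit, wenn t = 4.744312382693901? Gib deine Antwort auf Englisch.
We must find the integral of our jerk equation j(t) = -5·sin(t) 1 time. Integrating jerk and using the initial condition a(0) = 5, we get a(t) = 5·cos(t). We have acceleration a(t) = 5·cos(t). Substituting t = 4.744312382693901: a(4.744312382693901) = 0.159589901881892.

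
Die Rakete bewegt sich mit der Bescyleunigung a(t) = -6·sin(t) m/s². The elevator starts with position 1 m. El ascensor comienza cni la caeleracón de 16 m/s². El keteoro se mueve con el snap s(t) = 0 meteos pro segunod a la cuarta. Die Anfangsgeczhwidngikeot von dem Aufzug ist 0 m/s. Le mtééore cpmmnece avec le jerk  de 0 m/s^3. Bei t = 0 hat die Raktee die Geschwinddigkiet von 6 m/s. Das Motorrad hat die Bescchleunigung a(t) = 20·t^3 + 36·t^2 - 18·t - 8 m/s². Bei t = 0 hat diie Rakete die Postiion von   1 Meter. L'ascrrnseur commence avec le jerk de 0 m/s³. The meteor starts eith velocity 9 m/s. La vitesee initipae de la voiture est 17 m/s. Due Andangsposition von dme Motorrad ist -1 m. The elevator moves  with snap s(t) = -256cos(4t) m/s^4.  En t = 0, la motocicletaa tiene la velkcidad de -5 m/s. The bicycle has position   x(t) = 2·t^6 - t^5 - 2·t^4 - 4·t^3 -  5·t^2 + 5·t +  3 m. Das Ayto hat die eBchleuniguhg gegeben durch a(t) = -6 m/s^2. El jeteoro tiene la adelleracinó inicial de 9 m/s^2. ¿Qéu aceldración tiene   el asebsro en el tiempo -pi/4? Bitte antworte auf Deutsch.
Wir müssen die Stammfunktion unserer Gleichung für den Snap s(t) = -256·cos(4·t) 2-mal finden. Das Integral von dem Snap ist der Ruck. Mit j(0) = 0 erhalten wir j(t) = -64·sin(4·t). Die Stammfunktion von dem Ruck ist die Beschleunigung. Mit a(0) = 16 erhalten wir a(t) = 16·cos(4·t). Mit a(t) = 16·cos(4·t) und Einsetzen von t = -pi/4, finden wir a = -16.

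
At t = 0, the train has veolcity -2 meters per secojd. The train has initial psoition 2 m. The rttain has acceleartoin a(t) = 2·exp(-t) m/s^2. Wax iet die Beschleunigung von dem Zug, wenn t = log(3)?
Aus der Gleichung für die Beschleunigung a(t) = 2·exp(-t), setzen wir t = log(3) ein und erhalten a = 2/3.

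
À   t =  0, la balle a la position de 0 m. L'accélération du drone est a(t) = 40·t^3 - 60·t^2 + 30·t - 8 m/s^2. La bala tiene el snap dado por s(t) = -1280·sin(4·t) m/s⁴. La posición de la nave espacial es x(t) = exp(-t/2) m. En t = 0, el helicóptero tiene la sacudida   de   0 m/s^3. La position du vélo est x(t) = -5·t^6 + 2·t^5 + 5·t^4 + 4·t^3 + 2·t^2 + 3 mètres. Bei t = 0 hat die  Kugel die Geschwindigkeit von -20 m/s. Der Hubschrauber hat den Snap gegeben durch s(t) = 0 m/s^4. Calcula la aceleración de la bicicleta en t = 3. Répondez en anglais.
To solve this, we need to take 2 derivatives of our position equation x(t) = -5·t^6 + 2·t^5 + 5·t^4 + 4·t^3 + 2·t^2 + 3. Taking d/dt of x(t), we find v(t) = -30·t^5 + 10·t^4 + 20·t^3 + 12·t^2 + 4·t. Taking d/dt of v(t), we find a(t) = -150·t^4 + 40·t^3 + 60·t^2 + 24·t + 4. We have acceleration a(t) = -150·t^4 + 40·t^3 + 60·t^2 + 24·t + 4. Substituting t = 3: a(3) = -10454.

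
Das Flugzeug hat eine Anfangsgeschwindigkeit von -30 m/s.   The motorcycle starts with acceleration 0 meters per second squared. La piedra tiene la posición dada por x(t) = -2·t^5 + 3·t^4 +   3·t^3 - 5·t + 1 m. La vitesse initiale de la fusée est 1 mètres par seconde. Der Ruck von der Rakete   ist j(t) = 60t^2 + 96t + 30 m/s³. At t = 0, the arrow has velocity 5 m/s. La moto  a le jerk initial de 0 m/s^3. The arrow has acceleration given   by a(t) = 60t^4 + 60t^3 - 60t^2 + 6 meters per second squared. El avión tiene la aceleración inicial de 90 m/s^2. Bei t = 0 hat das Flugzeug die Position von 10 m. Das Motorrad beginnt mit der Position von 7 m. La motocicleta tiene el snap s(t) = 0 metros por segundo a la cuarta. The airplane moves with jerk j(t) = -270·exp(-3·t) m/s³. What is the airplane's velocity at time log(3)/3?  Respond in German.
Wir müssen die Stammfunktion unserer Gleichung für den Ruck j(t) = -270·exp(-3·t) 2-mal finden. Durch Integration von dem Ruck und Verwendung der Anfangsbedingung a(0) = 90, erhalten wir a(t) = 90·exp(-3·t). Mit ∫a(t)dt und Anwendung von v(0) = -30, finden wir v(t) = -30·exp(-3·t). Mit v(t) = -30·exp(-3·t) und Einsetzen von t = log(3)/3, finden wir v = -10.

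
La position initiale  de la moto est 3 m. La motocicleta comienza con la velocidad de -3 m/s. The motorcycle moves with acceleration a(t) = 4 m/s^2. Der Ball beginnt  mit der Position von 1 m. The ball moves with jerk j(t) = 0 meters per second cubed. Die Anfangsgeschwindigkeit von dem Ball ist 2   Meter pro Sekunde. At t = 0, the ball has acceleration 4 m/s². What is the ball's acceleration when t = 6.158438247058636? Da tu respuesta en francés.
Nous devons trouver la primitive de notre équation du jerk j(t) = 0 1 fois. En intégrant le jerk et en utilisant la condition initiale a(0) = 4, nous obtenons a(t) = 4. Nous avons l'accélération a(t) = 4. En substituant t = 6.158438247058636: a(6.158438247058636) = 4.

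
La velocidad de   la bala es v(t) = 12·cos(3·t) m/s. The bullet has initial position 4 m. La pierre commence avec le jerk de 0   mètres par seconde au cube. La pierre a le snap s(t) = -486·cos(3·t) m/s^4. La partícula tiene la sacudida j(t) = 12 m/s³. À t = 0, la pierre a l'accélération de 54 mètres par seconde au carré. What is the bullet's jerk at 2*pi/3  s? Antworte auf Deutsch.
Wir müssen unsere Gleichung für die Geschwindigkeit v(t) = 12·cos(3·t) 2-mal ableiten. Die Ableitung von der Geschwindigkeit ergibt die Beschleunigung: a(t) = -36·sin(3·t). Durch Ableiten von der Beschleunigung erhalten wir den Ruck: j(t) = -108·cos(3·t). Aus der Gleichung für den Ruck j(t) = -108·cos(3·t), setzen wir t = 2*pi/3 ein und erhalten j = -108.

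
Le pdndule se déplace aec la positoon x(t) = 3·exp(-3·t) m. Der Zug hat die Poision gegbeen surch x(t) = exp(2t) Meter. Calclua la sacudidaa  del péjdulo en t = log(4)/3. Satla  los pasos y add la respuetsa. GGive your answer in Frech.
La réponse est -81/4.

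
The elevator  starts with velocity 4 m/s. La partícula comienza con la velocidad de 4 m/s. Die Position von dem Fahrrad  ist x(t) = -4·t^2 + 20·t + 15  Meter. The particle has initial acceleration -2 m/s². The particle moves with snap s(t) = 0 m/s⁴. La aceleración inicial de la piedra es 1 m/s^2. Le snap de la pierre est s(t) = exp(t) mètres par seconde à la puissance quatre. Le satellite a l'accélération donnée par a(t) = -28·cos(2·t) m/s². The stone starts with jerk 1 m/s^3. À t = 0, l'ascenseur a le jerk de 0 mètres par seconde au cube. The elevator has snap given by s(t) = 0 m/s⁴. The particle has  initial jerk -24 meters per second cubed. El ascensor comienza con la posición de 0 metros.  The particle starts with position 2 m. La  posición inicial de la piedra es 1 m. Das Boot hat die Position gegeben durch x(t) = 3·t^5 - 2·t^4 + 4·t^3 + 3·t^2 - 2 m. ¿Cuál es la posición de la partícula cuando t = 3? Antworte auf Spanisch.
Partiendo del snap s(t) = 0, tomamos 4 antiderivadas. La integral del snap es la sacudida. Usando j(0) = -24, obtenemos j(t) = -24. La antiderivada de la sacudida es la aceleración. Usando a(0) = -2, obtenemos a(t) = -24·t - 2. Integrando la aceleración y usando la condición inicial v(0) = 4, obtenemos v(t) = -12·t^2 - 2·t + 4. La integral de la velocidad es la posición. Usando x(0) = 2, obtenemos x(t) = -4·t^3 - t^2 + 4·t + 2. Usando x(t) = -4·t^3 - t^2 + 4·t + 2 y sustituyendo t = 3, encontramos x = -103.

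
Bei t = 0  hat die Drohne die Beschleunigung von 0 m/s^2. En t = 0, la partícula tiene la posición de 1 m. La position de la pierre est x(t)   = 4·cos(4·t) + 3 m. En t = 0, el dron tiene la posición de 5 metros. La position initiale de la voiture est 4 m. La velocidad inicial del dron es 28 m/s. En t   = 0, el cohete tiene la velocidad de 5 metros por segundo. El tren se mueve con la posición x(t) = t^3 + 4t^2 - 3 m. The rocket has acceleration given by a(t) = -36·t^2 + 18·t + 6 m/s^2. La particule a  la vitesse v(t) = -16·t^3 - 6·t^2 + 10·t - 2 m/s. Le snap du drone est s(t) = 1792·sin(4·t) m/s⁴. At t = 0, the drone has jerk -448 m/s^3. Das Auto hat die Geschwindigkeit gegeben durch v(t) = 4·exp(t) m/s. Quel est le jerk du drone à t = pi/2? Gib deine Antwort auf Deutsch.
Ausgehend von dem Snap s(t) = 1792·sin(4·t), nehmen wir 1 Integral. Die Stammfunktion von dem Snap ist der Ruck. Mit j(0) = -448 erhalten wir j(t) = -448·cos(4·t). Mit j(t) = -448·cos(4·t) und Einsetzen von t = pi/2, finden wir j = -448.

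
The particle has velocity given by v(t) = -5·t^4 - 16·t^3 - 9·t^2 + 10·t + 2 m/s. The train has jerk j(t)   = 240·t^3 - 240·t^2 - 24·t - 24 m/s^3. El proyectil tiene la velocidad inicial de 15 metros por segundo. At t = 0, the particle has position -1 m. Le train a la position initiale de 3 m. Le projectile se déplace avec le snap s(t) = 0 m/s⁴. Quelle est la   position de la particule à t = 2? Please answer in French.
Nous devons trouver l'intégrale de notre équation de la vitesse v(t) = -5·t^4 - 16·t^3 - 9·t^2 + 10·t + 2 1 fois. En prenant ∫v(t)dt et en appliquant x(0) = -1, nous trouvons x(t) = -t^5 - 4·t^4 - 3·t^3 + 5·t^2 + 2·t - 1. De l'équation de la position x(t) = -t^5 - 4·t^4 - 3·t^3 + 5·t^2 + 2·t - 1, nous substituons t = 2 pour obtenir x = -97.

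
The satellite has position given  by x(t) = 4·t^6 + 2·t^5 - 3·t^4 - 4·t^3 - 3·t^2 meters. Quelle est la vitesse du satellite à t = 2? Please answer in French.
En partant de la position x(t) = 4·t^6 + 2·t^5 - 3·t^4 - 4·t^3 - 3·t^2, nous prenons 1 dérivée. En prenant d/dt de x(t), nous trouvons v(t) = 24·t^5 + 10·t^4 - 12·t^3 - 12·t^2 - 6·t. De l'équation de la vitesse v(t) = 24·t^5 + 10·t^4 - 12·t^3 - 12·t^2 - 6·t, nous substituons t = 2 pour obtenir v = 772.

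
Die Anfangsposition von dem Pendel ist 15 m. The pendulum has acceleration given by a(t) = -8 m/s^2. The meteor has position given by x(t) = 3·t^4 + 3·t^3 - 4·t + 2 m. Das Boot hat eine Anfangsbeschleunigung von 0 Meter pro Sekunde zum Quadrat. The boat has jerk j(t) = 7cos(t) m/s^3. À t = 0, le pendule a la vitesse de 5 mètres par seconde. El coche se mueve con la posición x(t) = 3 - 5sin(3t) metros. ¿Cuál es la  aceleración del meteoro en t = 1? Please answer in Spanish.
Debemos derivar nuestra ecuación de la posición x(t) = 3·t^4 + 3·t^3 - 4·t + 2 2 veces. Tomando d/dt de x(t), encontramos v(t) = 12·t^3 + 9·t^2 - 4. Tomando d/dt de v(t), encontramos a(t) = 36·t^2 + 18·t. Tenemos la aceleración a(t) = 36·t^2 + 18·t. Sustituyendo t = 1: a(1) = 54.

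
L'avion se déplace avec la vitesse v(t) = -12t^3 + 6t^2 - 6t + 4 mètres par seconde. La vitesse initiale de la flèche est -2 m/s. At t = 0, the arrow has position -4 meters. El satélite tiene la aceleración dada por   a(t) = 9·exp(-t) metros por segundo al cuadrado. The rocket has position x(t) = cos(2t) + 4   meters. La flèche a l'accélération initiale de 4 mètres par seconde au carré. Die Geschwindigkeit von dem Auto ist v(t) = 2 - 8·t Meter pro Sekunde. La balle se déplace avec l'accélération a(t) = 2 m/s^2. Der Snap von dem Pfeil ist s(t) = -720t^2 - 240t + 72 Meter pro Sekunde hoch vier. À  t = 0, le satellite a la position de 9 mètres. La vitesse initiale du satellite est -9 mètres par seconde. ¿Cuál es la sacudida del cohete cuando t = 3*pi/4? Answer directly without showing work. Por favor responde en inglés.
The answer is -8.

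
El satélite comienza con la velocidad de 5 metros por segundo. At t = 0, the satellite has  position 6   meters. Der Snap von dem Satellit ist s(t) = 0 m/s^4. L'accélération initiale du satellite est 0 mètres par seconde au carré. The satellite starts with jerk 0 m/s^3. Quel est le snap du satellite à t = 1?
Nous avons le snap s(t) = 0. En substituant t = 1: s(1) = 0.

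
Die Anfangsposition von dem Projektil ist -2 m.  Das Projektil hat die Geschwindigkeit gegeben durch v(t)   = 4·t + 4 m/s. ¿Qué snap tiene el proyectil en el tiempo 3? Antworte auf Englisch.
Starting from velocity v(t) = 4·t + 4, we take 3 derivatives. Differentiating velocity, we get acceleration: a(t) = 4. Differentiating acceleration, we get jerk: j(t) = 0. Taking d/dt of j(t), we find s(t) = 0. Using s(t) = 0 and substituting t = 3, we find s = 0.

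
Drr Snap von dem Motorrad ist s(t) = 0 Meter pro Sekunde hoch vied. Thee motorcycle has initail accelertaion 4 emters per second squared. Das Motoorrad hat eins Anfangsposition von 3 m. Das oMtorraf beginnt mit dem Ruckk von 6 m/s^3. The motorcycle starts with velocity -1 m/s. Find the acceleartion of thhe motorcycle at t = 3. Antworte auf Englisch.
We must find the antiderivative of our snap equation s(t) = 0 2 times. Finding the integral of s(t) and using j(0) = 6: j(t) = 6. Taking ∫j(t)dt and applying a(0) = 4, we find a(t) = 6·t + 4. We have acceleration a(t) = 6·t + 4. Substituting t = 3: a(3) = 22.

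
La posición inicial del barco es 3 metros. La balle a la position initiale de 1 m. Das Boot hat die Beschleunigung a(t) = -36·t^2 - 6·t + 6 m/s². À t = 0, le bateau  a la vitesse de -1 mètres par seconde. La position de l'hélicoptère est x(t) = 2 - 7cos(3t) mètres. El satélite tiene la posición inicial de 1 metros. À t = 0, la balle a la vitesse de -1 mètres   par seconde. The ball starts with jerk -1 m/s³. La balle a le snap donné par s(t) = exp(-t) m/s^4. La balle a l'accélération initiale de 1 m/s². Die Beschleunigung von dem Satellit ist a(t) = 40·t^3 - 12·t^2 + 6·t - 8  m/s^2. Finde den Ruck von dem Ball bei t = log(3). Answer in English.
Starting from snap s(t) = exp(-t), we take 1 antiderivative. The integral of snap, with j(0) = -1, gives jerk: j(t) = -exp(-t). We have jerk j(t) = -exp(-t). Substituting t = log(3): j(log(3)) = -1/3.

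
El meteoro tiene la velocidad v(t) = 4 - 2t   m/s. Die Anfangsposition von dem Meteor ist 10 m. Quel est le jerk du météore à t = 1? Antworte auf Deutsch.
Um dies zu lösen, müssen wir 2 Ableitungen unserer Gleichung für die Geschwindigkeit v(t) = 4 - 2·t nehmen. Die Ableitung von der Geschwindigkeit ergibt die Beschleunigung: a(t) = -2. Durch Ableiten von der Beschleunigung erhalten wir den Ruck: j(t) = 0. Wir haben den Ruck j(t) = 0. Durch Einsetzen von t = 1: j(1) = 0.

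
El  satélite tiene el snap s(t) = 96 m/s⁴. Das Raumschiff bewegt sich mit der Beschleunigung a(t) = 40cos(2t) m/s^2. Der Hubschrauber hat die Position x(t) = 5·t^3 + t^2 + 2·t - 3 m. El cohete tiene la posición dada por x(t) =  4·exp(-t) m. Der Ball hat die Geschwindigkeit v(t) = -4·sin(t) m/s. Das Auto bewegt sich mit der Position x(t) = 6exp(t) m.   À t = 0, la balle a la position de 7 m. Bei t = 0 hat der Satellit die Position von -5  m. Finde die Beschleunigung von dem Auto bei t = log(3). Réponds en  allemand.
Wir müssen unsere Gleichung für die Position x(t) = 6·exp(t) 2-mal ableiten. Mit d/dt von x(t) finden wir v(t) = 6·exp(t). Durch Ableiten von der Geschwindigkeit erhalten wir die Beschleunigung: a(t) = 6·exp(t). Wir haben die Beschleunigung a(t) = 6·exp(t). Durch Einsetzen von t = log(3): a(log(3)) = 18.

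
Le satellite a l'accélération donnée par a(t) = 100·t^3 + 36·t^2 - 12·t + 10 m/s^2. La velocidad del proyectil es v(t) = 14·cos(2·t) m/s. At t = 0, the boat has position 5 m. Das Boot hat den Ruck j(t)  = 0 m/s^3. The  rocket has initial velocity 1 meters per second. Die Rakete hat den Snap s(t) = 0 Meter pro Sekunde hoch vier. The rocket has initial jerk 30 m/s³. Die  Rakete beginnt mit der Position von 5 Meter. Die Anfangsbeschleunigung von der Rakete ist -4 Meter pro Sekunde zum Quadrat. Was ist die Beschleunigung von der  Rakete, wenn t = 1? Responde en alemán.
Ausgehend von dem Snap s(t) = 0, nehmen wir 2 Stammfunktionen. Die Stammfunktion von dem Snap, mit j(0) = 30, ergibt den Ruck: j(t) = 30. Die Stammfunktion von dem Ruck, mit a(0) = -4, ergibt die Beschleunigung: a(t) = 30·t - 4. Mit a(t) = 30·t - 4 und Einsetzen von t = 1, finden wir a = 26.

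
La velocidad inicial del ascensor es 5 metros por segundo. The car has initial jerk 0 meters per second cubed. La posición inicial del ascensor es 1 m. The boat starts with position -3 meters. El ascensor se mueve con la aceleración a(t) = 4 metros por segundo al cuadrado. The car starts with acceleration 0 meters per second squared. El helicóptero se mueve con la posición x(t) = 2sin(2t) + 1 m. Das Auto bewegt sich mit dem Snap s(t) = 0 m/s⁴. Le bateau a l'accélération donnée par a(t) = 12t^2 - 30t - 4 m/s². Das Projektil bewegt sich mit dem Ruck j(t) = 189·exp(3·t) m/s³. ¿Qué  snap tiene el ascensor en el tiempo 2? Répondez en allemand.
Ausgehend von der Beschleunigung a(t) = 4, nehmen wir 2 Ableitungen. Mit d/dt von a(t) finden wir j(t) = 0. Die Ableitung von dem Ruck ergibt den Snap: s(t) = 0. Wir haben den Snap s(t) = 0. Durch Einsetzen von t = 2: s(2) = 0.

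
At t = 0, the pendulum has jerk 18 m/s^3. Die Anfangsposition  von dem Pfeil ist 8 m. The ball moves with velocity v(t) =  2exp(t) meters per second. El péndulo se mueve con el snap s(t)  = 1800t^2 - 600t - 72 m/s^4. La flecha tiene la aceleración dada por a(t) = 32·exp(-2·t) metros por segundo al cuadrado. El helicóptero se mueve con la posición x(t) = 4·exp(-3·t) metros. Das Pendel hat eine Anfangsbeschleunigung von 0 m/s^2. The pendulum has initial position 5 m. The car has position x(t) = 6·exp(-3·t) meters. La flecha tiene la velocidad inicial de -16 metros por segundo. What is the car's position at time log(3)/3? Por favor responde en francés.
Nous avons la position x(t) = 6·exp(-3·t). En substituant t = log(3)/3: x(log(3)/3) = 2.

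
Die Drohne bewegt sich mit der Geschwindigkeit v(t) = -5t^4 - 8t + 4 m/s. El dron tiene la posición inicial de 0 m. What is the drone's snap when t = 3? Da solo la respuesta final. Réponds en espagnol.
La respuesta es -360.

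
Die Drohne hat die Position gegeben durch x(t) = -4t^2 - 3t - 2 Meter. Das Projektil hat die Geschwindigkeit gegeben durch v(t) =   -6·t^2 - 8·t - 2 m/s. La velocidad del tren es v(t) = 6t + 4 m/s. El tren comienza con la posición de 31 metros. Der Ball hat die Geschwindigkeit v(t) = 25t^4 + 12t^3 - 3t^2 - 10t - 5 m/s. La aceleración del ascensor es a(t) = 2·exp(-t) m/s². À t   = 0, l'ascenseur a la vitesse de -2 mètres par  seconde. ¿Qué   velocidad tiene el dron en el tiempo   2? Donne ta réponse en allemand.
Wir müssen unsere Gleichung für die Position x(t) = -4·t^2 - 3·t - 2 1-mal ableiten. Mit d/dt von x(t) finden wir v(t) = -8·t - 3. Aus der Gleichung für die Geschwindigkeit v(t) = -8·t - 3, setzen wir t = 2 ein und erhalten v = -19.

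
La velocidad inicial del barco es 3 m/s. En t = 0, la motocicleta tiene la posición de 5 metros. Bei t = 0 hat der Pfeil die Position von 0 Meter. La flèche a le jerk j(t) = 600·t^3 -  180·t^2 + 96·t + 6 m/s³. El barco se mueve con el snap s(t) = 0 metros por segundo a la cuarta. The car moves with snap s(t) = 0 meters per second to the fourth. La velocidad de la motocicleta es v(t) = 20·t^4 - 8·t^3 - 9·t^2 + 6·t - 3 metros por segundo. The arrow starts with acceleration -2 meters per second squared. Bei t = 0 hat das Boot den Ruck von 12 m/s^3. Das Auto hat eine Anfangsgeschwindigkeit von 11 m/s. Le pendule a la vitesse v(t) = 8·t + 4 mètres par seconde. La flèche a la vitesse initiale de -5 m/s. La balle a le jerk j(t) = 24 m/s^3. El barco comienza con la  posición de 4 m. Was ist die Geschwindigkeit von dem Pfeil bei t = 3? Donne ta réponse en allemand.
Um dies zu lösen, müssen wir 2 Integrale unserer Gleichung für den Ruck j(t) = 600·t^3 - 180·t^2 + 96·t + 6 finden. Mit ∫j(t)dt und Anwendung von a(0) = -2, finden wir a(t) = 150·t^4 - 60·t^3 + 48·t^2 + 6·t - 2. Die Stammfunktion von der Beschleunigung, mit v(0) = -5, ergibt die Geschwindigkeit: v(t) = 30·t^5 - 15·t^4 + 16·t^3 + 3·t^2 - 2·t - 5. Mit v(t) = 30·t^5 - 15·t^4 + 16·t^3 + 3·t^2 - 2·t - 5 und Einsetzen von t = 3, finden wir v = 6523.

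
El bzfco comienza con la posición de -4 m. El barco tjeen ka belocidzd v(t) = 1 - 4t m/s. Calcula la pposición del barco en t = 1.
Partiendo de la velocidad v(t) = 1 - 4·t, tomamos 1 antiderivada. Tomando ∫v(t)dt y aplicando x(0) = -4, encontramos x(t) = -2·t^2 + t - 4. Tenemos la posición x(t) = -2·t^2 + t - 4. Sustituyendo t = 1: x(1) = -5.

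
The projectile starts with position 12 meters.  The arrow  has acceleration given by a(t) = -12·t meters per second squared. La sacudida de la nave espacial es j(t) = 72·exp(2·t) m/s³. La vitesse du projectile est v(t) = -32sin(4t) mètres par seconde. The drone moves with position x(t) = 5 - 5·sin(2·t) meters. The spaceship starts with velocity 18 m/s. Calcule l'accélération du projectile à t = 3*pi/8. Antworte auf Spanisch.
Partiendo de la velocidad v(t) = -32·sin(4·t), tomamos 1 derivada. La derivada de la velocidad da la aceleración: a(t) = -128·cos(4·t). Tenemos la aceleración a(t) = -128·cos(4·t). Sustituyendo t = 3*pi/8: a(3*pi/8) = 0.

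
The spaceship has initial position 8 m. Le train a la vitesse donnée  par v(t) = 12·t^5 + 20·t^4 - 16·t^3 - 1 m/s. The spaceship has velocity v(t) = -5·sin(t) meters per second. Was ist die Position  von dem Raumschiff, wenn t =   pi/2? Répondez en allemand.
Wir müssen unsere Gleichung für die Geschwindigkeit v(t) = -5·sin(t) 1-mal integrieren. Das Integral von der Geschwindigkeit ist die Position. Mit x(0) = 8 erhalten wir x(t) = 5·cos(t) + 3. Wir haben die Position x(t) = 5·cos(t) + 3. Durch Einsetzen von t = pi/2: x(pi/2) = 3.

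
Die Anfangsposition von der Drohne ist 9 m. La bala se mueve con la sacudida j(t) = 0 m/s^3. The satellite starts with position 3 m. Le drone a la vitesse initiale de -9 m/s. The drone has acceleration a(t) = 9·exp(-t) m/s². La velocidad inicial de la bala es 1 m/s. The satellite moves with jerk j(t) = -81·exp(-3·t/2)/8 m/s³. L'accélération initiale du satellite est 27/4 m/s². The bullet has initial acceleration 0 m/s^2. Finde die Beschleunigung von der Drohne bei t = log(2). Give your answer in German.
Mit a(t) = 9·exp(-t) und Einsetzen von t = log(2), finden wir a = 9/2.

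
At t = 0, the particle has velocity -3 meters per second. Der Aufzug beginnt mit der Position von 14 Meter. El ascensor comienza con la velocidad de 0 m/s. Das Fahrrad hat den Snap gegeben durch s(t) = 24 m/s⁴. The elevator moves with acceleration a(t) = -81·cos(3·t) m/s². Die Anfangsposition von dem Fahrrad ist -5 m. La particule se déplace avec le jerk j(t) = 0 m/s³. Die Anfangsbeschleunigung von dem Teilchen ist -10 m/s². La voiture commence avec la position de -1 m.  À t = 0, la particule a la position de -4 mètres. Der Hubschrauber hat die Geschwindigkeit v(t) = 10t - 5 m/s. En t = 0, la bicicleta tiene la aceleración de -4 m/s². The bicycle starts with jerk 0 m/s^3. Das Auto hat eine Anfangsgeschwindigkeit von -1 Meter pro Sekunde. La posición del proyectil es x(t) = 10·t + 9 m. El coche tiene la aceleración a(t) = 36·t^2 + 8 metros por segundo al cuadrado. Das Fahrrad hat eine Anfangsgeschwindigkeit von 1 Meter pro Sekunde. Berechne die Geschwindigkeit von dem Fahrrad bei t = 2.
Um dies zu lösen, müssen wir 3 Integrale unserer Gleichung für den Snap s(t) = 24 finden. Das Integral von dem Snap ist der Ruck. Mit j(0) = 0 erhalten wir j(t) = 24·t. Das Integral von dem Ruck ist die Beschleunigung. Mit a(0) = -4 erhalten wir a(t) = 12·t^2 - 4. Die Stammfunktion von der Beschleunigung ist die Geschwindigkeit. Mit v(0) = 1 erhalten wir v(t) = 4·t^3 - 4·t + 1. Aus der Gleichung für die Geschwindigkeit v(t) = 4·t^3 - 4·t + 1, setzen wir t = 2 ein und erhalten v = 25.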